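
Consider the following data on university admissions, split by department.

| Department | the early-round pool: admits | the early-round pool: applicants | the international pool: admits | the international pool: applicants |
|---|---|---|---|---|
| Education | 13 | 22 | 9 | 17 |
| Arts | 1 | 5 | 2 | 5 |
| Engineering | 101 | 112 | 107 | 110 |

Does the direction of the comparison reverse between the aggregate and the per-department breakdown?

No

Education: the early-round pool 13/22 = 59.1%, the international pool 9/17 = 52.9% → the early-round pool
Arts: the early-round pool 1/5 = 20.0%, the international pool 2/5 = 40.0% → the international pool
Engineering: the early-round pool 101/112 = 90.2%, the international pool 107/110 = 97.3% → the international pool
Overall: the early-round pool 115/139 = 82.7%, the international pool 118/132 = 89.4% → the international pool
Neither sweeps: the early-round pool wins 1 of 3 groups, the international pool wins 2. The international pool wins overall but not every group — no Simpson reversal.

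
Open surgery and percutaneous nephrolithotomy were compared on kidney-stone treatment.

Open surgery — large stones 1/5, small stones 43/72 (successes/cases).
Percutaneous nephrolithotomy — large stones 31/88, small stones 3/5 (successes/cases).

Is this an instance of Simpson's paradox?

Yes

Large stones: open surgery 1/5 = 20.0%, percutaneous nephrolithotomy 31/88 = 35.2% → percutaneous nephrolithotomy
Small stones: open surgery 43/72 = 59.7%, percutaneous nephrolithotomy 3/5 = 60.0% → percutaneous nephrolithotomy
Overall: open surgery 44/77 = 57.1%, percutaneous nephrolithotomy 34/93 = 36.6% → open surgery
Percutaneous nephrolithotomy wins each stone group but open surgery wins overall — the comparison reverses. Percutaneous nephrolithotomy's cases skew toward large stones, which has a lower base rate.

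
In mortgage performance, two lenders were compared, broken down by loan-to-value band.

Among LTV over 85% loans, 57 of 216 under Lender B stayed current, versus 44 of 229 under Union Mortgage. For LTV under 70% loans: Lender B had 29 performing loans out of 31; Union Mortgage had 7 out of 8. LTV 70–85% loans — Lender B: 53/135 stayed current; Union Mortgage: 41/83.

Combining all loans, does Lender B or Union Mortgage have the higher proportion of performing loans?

LTV over 85%: Lender B 57/216 = 26.4%, Union Mortgage 44/229 = 19.2% → Lender B
LTV under 70%: Lender B 29/31 = 93.5%, Union Mortgage 7/8 = 87.5% → Lender B
LTV 70–85%: Lender B 53/135 = 39.3%, Union Mortgage 41/83 = 49.4% → Union Mortgage
Overall: Lender B 139/382 = 36.4%, Union Mortgage 92/320 = 28.8% → Lender B
(Neither sweeps every loan-to-value group, but Lender B has the higher pooled rate.)

Lender B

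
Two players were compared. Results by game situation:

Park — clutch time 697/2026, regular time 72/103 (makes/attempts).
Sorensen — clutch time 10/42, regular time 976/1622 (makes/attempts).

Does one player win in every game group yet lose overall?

Yes

Clutch time: Park 697/2026 = 34.4%, Sorensen 10/42 = 23.8% → Park
Regular time: Park 72/103 = 69.9%, Sorensen 976/1622 = 60.2% → Park
Overall: Park 769/2129 = 36.1%, Sorensen 986/1664 = 59.3% → Sorensen
Park wins each game group but Sorensen wins overall — the comparison reverses. Park's attempts skew toward clutch time, which has a lower base rate.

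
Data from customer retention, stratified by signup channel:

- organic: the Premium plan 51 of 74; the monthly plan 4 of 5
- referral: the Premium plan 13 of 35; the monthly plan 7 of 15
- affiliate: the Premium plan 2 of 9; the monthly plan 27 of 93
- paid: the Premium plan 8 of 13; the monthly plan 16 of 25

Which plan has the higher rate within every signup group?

Organic: the Premium plan 51/74 = 68.9%, the monthly plan 4/5 = 80.0% → the monthly plan
Referral: the Premium plan 13/35 = 37.1%, the monthly plan 7/15 = 46.7% → the monthly plan
Affiliate: the Premium plan 2/9 = 22.2%, the monthly plan 27/93 = 29.0% → the monthly plan
Paid: the Premium plan 8/13 = 61.5%, the monthly plan 16/25 = 64.0% → the monthly plan
The monthly plan has the higher rate in all 4 groups.

the monthly plan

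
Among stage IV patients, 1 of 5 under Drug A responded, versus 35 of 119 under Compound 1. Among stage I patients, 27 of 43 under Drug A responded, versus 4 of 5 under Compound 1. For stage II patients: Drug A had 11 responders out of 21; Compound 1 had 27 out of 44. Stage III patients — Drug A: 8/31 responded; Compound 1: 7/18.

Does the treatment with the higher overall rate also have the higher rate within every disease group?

No

Stage IV: Drug A 1/5 = 20.0%, Compound 1 35/119 = 29.4% → Compound 1
Stage I: Drug A 27/43 = 62.8%, Compound 1 4/5 = 80.0% → Compound 1
Stage II: Drug A 11/21 = 52.4%, Compound 1 27/44 = 61.4% → Compound 1
Stage III: Drug A 8/31 = 25.8%, Compound 1 7/18 = 38.9% → Compound 1
Overall: Drug A 47/100 = 47.0%, Compound 1 73/186 = 39.2% → Drug A
Compound 1 wins each disease group but Drug A wins overall — the comparison reverses. Compound 1's patients skew toward stage IV, which has a lower base rate.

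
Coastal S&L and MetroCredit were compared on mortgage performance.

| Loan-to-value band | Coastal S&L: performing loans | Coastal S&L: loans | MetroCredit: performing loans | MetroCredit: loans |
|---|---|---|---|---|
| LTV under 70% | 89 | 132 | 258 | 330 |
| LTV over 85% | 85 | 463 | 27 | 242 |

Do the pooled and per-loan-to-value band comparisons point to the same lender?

LTV under 70%: Coastal S&L 89/132 = 67.4%, MetroCredit 258/330 = 78.2% → MetroCredit
LTV over 85%: Coastal S&L 85/463 = 18.4%, MetroCredit 27/242 = 11.2% → Coastal S&L
Overall: Coastal S&L 174/595 = 29.2%, MetroCredit 285/572 = 49.8% → MetroCredit
Neither sweeps: Coastal S&L wins 1 of 2 groups, MetroCredit wins 1. MetroCredit wins overall but not every group — no Simpson reversal.

No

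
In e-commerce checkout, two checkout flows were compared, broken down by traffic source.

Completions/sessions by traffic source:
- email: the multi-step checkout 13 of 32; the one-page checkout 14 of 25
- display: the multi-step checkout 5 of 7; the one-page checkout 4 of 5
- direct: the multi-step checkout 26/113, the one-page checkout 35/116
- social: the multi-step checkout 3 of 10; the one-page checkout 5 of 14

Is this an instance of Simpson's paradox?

No

Email: the multi-step checkout 13/32 = 40.6%, the one-page checkout 14/25 = 56.0% → the one-page checkout
Display: the multi-step checkout 5/7 = 71.4%, the one-page checkout 4/5 = 80.0% → the one-page checkout
Direct: the multi-step checkout 26/113 = 23.0%, the one-page checkout 35/116 = 30.2% → the one-page checkout
Social: the multi-step checkout 3/10 = 30.0%, the one-page checkout 5/14 = 35.7% → the one-page checkout
Overall: the multi-step checkout 47/162 = 29.0%, the one-page checkout 58/160 = 36.2% → the one-page checkout
The one-page checkout wins overall and in every traffic group — no reversal.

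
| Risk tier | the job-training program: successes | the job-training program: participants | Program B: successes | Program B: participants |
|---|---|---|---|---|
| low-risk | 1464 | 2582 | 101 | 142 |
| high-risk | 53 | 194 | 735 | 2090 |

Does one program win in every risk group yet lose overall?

Low-risk: the job-training program 1464/2582 = 56.7%, Program B 101/142 = 71.1% → Program B
High-risk: the job-training program 53/194 = 27.3%, Program B 735/2090 = 35.2% → Program B
Overall: the job-training program 1517/2776 = 54.6%, Program B 836/2232 = 37.5% → the job-training program
Program B wins each risk group but the job-training program wins overall — the comparison reverses. Program B's participants skew toward high-risk, which has a lower base rate.

Yes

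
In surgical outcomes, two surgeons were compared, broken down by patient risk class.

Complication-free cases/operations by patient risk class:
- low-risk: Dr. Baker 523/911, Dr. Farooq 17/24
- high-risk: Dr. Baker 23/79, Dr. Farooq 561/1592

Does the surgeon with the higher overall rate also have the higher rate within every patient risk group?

No

Low-risk: Dr. Baker 523/911 = 57.4%, Dr. Farooq 17/24 = 70.8% → Dr. Farooq
High-risk: Dr. Baker 23/79 = 29.1%, Dr. Farooq 561/1592 = 35.2% → Dr. Farooq
Overall: Dr. Baker 546/990 = 55.2%, Dr. Farooq 578/1616 = 35.8% → Dr. Baker
Dr. Farooq wins each patient risk group but Dr. Baker wins overall — the comparison reverses. Dr. Farooq's operations skew toward high-risk, which has a lower base rate.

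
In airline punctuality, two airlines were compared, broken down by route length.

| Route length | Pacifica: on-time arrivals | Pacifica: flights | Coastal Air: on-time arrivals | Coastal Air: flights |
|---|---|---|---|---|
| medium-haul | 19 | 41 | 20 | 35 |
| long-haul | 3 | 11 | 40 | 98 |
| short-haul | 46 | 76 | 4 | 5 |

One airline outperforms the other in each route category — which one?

Medium-haul: Pacifica 19/41 = 46.3%, Coastal Air 20/35 = 57.1% → Coastal Air
Long-haul: Pacifica 3/11 = 27.3%, Coastal Air 40/98 = 40.8% → Coastal Air
Short-haul: Pacifica 46/76 = 60.5%, Coastal Air 4/5 = 80.0% → Coastal Air
Coastal Air has the higher rate in all 3 groups.

Coastal Air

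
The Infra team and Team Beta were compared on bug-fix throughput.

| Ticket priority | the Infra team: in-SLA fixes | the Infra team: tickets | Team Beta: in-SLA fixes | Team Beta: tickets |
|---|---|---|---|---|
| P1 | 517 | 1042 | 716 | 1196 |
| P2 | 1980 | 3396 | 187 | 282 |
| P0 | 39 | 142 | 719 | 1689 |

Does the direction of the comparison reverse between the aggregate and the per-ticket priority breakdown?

P1: the Infra team 517/1042 = 49.6%, Team Beta 716/1196 = 59.9% → Team Beta
P2: the Infra team 1980/3396 = 58.3%, Team Beta 187/282 = 66.3% → Team Beta
P0: the Infra team 39/142 = 27.5%, Team Beta 719/1689 = 42.6% → Team Beta
Overall: the Infra team 2536/4580 = 55.4%, Team Beta 1622/3167 = 51.2% → the Infra team
Team Beta wins each ticket group but the Infra team wins overall — the comparison reverses. Team Beta's tickets skew toward P0, which has a lower base rate.

Yes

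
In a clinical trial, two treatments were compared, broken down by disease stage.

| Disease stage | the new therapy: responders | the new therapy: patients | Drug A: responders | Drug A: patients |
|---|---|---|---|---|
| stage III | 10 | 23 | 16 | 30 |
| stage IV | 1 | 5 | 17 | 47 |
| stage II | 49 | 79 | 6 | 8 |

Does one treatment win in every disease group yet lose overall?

Yes

Stage III: the new therapy 10/23 = 43.5%, Drug A 16/30 = 53.3% → Drug A
Stage IV: the new therapy 1/5 = 20.0%, Drug A 17/47 = 36.2% → Drug A
Stage II: the new therapy 49/79 = 62.0%, Drug A 6/8 = 75.0% → Drug A
Overall: the new therapy 60/107 = 56.1%, Drug A 39/85 = 45.9% → the new therapy
Drug A wins each disease group but the new therapy wins overall — the comparison reverses. Drug A's patients skew toward stage IV, which has a lower base rate.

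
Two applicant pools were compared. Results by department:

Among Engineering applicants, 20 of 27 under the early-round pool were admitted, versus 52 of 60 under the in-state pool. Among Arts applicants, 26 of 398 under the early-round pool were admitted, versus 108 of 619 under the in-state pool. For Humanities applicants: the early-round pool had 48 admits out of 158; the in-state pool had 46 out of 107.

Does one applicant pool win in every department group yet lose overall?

No

Engineering: the early-round pool 20/27 = 74.1%, the in-state pool 52/60 = 86.7% → the in-state pool
Arts: the early-round pool 26/398 = 6.5%, the in-state pool 108/619 = 17.4% → the in-state pool
Humanities: the early-round pool 48/158 = 30.4%, the in-state pool 46/107 = 43.0% → the in-state pool
Overall: the early-round pool 94/583 = 16.1%, the in-state pool 206/786 = 26.2% → the in-state pool
The in-state pool wins overall and in every department group — no reversal.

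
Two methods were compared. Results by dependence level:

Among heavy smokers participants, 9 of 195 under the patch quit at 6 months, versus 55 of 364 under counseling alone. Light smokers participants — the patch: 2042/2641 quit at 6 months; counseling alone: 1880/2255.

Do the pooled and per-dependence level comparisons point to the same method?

Heavy smokers: the patch 9/195 = 4.6%, counseling alone 55/364 = 15.1% → counseling alone
Light smokers: the patch 2042/2641 = 77.3%, counseling alone 1880/2255 = 83.4% → counseling alone
Overall: the patch 2051/2836 = 72.3%, counseling alone 1935/2619 = 73.9% → counseling alone
Counseling alone wins overall and in every dependence group — no reversal.

Yes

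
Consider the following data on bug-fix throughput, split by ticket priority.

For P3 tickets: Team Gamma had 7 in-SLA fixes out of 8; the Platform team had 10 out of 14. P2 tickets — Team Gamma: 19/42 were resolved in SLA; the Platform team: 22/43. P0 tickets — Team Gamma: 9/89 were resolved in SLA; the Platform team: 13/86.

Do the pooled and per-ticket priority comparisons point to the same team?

P3: Team Gamma 7/8 = 87.5%, the Platform team 10/14 = 71.4% → Team Gamma
P2: Team Gamma 19/42 = 45.2%, the Platform team 22/43 = 51.2% → the Platform team
P0: Team Gamma 9/89 = 10.1%, the Platform team 13/86 = 15.1% → the Platform team
Overall: Team Gamma 35/139 = 25.2%, the Platform team 45/143 = 31.5% → the Platform team
Neither sweeps: Team Gamma wins 1 of 3 groups, the Platform team wins 2. The Platform team wins overall but not every group — no Simpson reversal.

No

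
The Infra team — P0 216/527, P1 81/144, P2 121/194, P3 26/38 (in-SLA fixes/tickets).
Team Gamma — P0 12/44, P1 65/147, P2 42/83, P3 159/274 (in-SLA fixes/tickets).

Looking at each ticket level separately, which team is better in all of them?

P0: the Infra team 216/527 = 41.0%, Team Gamma 12/44 = 27.3% → the Infra team
P1: the Infra team 81/144 = 56.2%, Team Gamma 65/147 = 44.2% → the Infra team
P2: the Infra team 121/194 = 62.4%, Team Gamma 42/83 = 50.6% → the Infra team
P3: the Infra team 26/38 = 68.4%, Team Gamma 159/274 = 58.0% → the Infra team
The Infra team has the higher rate in all 4 groups.

the Infra team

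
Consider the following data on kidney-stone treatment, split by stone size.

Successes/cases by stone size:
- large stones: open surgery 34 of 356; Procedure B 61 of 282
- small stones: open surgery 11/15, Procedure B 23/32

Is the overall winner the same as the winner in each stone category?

Large stones: open surgery 34/356 = 9.6%, Procedure B 61/282 = 21.6% → Procedure B
Small stones: open surgery 11/15 = 73.3%, Procedure B 23/32 = 71.9% → open surgery
Overall: open surgery 45/371 = 12.1%, Procedure B 84/314 = 26.8% → Procedure B
Neither sweeps: open surgery wins 1 of 2 groups, Procedure B wins 1. Procedure B wins overall but not every group — no Simpson reversal.

No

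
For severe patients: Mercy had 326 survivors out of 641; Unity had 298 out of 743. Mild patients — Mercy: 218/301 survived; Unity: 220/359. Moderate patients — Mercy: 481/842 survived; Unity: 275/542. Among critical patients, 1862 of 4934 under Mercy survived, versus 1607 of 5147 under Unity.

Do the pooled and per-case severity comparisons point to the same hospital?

Yes

Severe: Mercy 326/641 = 50.9%, Unity 298/743 = 40.1% → Mercy
Mild: Mercy 218/301 = 72.4%, Unity 220/359 = 61.3% → Mercy
Moderate: Mercy 481/842 = 57.1%, Unity 275/542 = 50.7% → Mercy
Critical: Mercy 1862/4934 = 37.7%, Unity 1607/5147 = 31.2% → Mercy
Overall: Mercy 2887/6718 = 43.0%, Unity 2400/6791 = 35.3% → Mercy
Mercy wins overall and in every case group — no reversal.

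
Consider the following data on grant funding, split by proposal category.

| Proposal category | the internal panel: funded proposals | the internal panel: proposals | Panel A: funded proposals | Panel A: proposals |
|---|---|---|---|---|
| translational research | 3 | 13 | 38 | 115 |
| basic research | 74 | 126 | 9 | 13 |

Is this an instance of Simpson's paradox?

Translational research: the internal panel 3/13 = 23.1%, Panel A 38/115 = 33.0% → Panel A
Basic research: the internal panel 74/126 = 58.7%, Panel A 9/13 = 69.2% → Panel A
Overall: the internal panel 77/139 = 55.4%, Panel A 47/128 = 36.7% → the internal panel
Panel A wins each proposal group but the internal panel wins overall — the comparison reverses. Panel A's proposals skew toward translational research, which has a lower base rate.

Yes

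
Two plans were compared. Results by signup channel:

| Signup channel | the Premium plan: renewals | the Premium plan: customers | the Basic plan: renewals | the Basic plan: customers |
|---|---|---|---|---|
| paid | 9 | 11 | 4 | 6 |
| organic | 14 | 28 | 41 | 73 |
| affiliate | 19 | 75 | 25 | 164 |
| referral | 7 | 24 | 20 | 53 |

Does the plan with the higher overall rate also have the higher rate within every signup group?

No

Paid: the Premium plan 9/11 = 81.8%, the Basic plan 4/6 = 66.7% → the Premium plan
Organic: the Premium plan 14/28 = 50.0%, the Basic plan 41/73 = 56.2% → the Basic plan
Affiliate: the Premium plan 19/75 = 25.3%, the Basic plan 25/164 = 15.2% → the Premium plan
Referral: the Premium plan 7/24 = 29.2%, the Basic plan 20/53 = 37.7% → the Basic plan
Overall: the Premium plan 49/138 = 35.5%, the Basic plan 90/296 = 30.4% → the Premium plan
Neither sweeps: the Premium plan wins 2 of 4 groups, the Basic plan wins 2. The Premium plan wins overall but not every group — no Simpson reversal.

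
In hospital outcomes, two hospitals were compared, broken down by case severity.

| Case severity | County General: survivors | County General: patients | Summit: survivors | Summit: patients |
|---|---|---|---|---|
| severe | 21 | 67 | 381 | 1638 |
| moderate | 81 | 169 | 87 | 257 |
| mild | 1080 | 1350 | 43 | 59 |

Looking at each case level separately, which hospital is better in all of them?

Severe: County General 21/67 = 31.3%, Summit 381/1638 = 23.3% → County General
Moderate: County General 81/169 = 47.9%, Summit 87/257 = 33.9% → County General
Mild: County General 1080/1350 = 80.0%, Summit 43/59 = 72.9% → County General
County General has the higher rate in all 3 groups.

County General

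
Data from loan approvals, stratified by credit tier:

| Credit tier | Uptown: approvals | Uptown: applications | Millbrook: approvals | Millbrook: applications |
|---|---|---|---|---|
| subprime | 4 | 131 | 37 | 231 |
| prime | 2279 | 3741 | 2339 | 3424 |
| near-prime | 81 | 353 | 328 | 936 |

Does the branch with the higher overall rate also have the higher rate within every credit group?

Subprime: Uptown 4/131 = 3.1%, Millbrook 37/231 = 16.0% → Millbrook
Prime: Uptown 2279/3741 = 60.9%, Millbrook 2339/3424 = 68.3% → Millbrook
Near-prime: Uptown 81/353 = 22.9%, Millbrook 328/936 = 35.0% → Millbrook
Overall: Uptown 2364/4225 = 56.0%, Millbrook 2704/4591 = 58.9% → Millbrook
Millbrook wins overall and in every credit group — no reversal.

Yes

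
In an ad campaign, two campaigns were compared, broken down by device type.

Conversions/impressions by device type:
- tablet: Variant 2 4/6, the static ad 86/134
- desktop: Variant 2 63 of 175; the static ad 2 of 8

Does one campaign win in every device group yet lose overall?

Tablet: Variant 2 4/6 = 66.7%, the static ad 86/134 = 64.2% → Variant 2
Desktop: Variant 2 63/175 = 36.0%, the static ad 2/8 = 25.0% → Variant 2
Overall: Variant 2 67/181 = 37.0%, the static ad 88/142 = 62.0% → the static ad
Variant 2 wins each device group but the static ad wins overall — the comparison reverses. Variant 2's impressions skew toward desktop, which has a lower base rate.

Yes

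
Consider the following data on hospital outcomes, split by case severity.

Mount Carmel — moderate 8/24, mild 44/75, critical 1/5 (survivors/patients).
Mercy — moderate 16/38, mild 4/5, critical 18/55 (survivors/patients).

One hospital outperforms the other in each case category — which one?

Moderate: Mount Carmel 8/24 = 33.3%, Mercy 16/38 = 42.1% → Mercy
Mild: Mount Carmel 44/75 = 58.7%, Mercy 4/5 = 80.0% → Mercy
Critical: Mount Carmel 1/5 = 20.0%, Mercy 18/55 = 32.7% → Mercy
Mercy has the higher rate in all 3 groups.

Mercy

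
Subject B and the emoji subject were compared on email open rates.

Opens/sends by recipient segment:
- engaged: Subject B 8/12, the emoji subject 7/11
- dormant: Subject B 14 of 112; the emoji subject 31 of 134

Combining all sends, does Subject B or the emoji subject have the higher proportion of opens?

the emoji subject

Engaged: Subject B 8/12 = 66.7%, the emoji subject 7/11 = 63.6% → Subject B
Dormant: Subject B 14/112 = 12.5%, the emoji subject 31/134 = 23.1% → the emoji subject
Overall: Subject B 22/124 = 17.7%, the emoji subject 38/145 = 26.2% → the emoji subject
(Neither sweeps every recipient group, but the emoji subject has the higher pooled rate.)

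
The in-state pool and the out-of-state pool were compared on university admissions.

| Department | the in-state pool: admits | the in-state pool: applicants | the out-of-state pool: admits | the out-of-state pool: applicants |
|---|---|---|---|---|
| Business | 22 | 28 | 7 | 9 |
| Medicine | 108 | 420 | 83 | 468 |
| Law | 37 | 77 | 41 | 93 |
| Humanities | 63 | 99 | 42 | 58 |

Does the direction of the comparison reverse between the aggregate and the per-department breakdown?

Business: the in-state pool 22/28 = 78.6%, the out-of-state pool 7/9 = 77.8% → the in-state pool
Medicine: the in-state pool 108/420 = 25.7%, the out-of-state pool 83/468 = 17.7% → the in-state pool
Law: the in-state pool 37/77 = 48.1%, the out-of-state pool 41/93 = 44.1% → the in-state pool
Humanities: the in-state pool 63/99 = 63.6%, the out-of-state pool 42/58 = 72.4% → the out-of-state pool
Overall: the in-state pool 230/624 = 36.9%, the out-of-state pool 173/628 = 27.5% → the in-state pool
Neither sweeps: the in-state pool wins 3 of 4 groups, the out-of-state pool wins 1. The in-state pool wins overall but not every group — no Simpson reversal.

No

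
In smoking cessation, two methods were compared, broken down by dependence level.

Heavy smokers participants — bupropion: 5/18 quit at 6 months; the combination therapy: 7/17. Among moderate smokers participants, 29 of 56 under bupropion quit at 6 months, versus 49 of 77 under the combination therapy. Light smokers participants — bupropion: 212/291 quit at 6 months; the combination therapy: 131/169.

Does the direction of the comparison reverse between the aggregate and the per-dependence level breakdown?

Heavy smokers: bupropion 5/18 = 27.8%, the combination therapy 7/17 = 41.2% → the combination therapy
Moderate smokers: bupropion 29/56 = 51.8%, the combination therapy 49/77 = 63.6% → the combination therapy
Light smokers: bupropion 212/291 = 72.9%, the combination therapy 131/169 = 77.5% → the combination therapy
Overall: bupropion 246/365 = 67.4%, the combination therapy 187/263 = 71.1% → the combination therapy
The combination therapy wins overall and in every dependence group — no reversal.

No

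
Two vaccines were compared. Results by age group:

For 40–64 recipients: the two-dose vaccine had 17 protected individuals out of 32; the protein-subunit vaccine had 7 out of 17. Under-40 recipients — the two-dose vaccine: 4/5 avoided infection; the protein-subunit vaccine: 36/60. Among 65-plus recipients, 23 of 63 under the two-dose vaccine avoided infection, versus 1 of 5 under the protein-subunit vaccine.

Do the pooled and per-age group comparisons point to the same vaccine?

No

40–64: the two-dose vaccine 17/32 = 53.1%, the protein-subunit vaccine 7/17 = 41.2% → the two-dose vaccine
Under-40: the two-dose vaccine 4/5 = 80.0%, the protein-subunit vaccine 36/60 = 60.0% → the two-dose vaccine
65-plus: the two-dose vaccine 23/63 = 36.5%, the protein-subunit vaccine 1/5 = 20.0% → the two-dose vaccine
Overall: the two-dose vaccine 44/100 = 44.0%, the protein-subunit vaccine 44/82 = 53.7% → the protein-subunit vaccine
The two-dose vaccine wins each age group but the protein-subunit vaccine wins overall — the comparison reverses. The two-dose vaccine's recipients skew toward 65-plus, which has a lower base rate.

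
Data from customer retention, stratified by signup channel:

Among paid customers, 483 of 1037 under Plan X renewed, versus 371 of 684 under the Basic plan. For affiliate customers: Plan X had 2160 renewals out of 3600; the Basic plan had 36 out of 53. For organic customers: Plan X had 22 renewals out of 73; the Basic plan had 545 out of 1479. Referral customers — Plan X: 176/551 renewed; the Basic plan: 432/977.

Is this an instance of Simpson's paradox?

Yes

Paid: Plan X 483/1037 = 46.6%, the Basic plan 371/684 = 54.2% → the Basic plan
Affiliate: Plan X 2160/3600 = 60.0%, the Basic plan 36/53 = 67.9% → the Basic plan
Organic: Plan X 22/73 = 30.1%, the Basic plan 545/1479 = 36.8% → the Basic plan
Referral: Plan X 176/551 = 31.9%, the Basic plan 432/977 = 44.2% → the Basic plan
Overall: Plan X 2841/5261 = 54.0%, the Basic plan 1384/3193 = 43.3% → Plan X
The Basic plan wins each signup group but Plan X wins overall — the comparison reverses. The Basic plan's customers skew toward organic, which has a lower base rate.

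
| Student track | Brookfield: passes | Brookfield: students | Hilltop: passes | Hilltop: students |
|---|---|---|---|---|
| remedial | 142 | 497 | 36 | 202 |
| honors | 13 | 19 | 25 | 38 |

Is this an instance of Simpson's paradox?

No

Remedial: Brookfield 142/497 = 28.6%, Hilltop 36/202 = 17.8% → Brookfield
Honors: Brookfield 13/19 = 68.4%, Hilltop 25/38 = 65.8% → Brookfield
Overall: Brookfield 155/516 = 30.0%, Hilltop 61/240 = 25.4% → Brookfield
Brookfield wins overall and in every student group — no reversal.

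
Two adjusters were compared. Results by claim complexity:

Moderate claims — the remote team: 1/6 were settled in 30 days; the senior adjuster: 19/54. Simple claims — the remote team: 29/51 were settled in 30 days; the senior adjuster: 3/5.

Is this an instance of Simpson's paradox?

Moderate: the remote team 1/6 = 16.7%, the senior adjuster 19/54 = 35.2% → the senior adjuster
Simple: the remote team 29/51 = 56.9%, the senior adjuster 3/5 = 60.0% → the senior adjuster
Overall: the remote team 30/57 = 52.6%, the senior adjuster 22/59 = 37.3% → the remote team
The senior adjuster wins each claim group but the remote team wins overall — the comparison reverses. The senior adjuster's claims skew toward moderate, which has a lower base rate.

Yes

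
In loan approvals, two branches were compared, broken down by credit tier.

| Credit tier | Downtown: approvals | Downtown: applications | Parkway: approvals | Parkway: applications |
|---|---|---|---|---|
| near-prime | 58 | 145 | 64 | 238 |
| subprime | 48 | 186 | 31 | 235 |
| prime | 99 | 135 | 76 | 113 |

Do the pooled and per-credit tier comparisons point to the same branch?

Yes

Near-prime: Downtown 58/145 = 40.0%, Parkway 64/238 = 26.9% → Downtown
Subprime: Downtown 48/186 = 25.8%, Parkway 31/235 = 13.2% → Downtown
Prime: Downtown 99/135 = 73.3%, Parkway 76/113 = 67.3% → Downtown
Overall: Downtown 205/466 = 44.0%, Parkway 171/586 = 29.2% → Downtown
Downtown wins overall and in every credit group — no reversal.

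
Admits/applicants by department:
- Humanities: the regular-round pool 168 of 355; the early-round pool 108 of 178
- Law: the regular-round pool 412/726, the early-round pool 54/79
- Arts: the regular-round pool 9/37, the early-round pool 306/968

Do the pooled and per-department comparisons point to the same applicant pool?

Humanities: the regular-round pool 168/355 = 47.3%, the early-round pool 108/178 = 60.7% → the early-round pool
Law: the regular-round pool 412/726 = 56.7%, the early-round pool 54/79 = 68.4% → the early-round pool
Arts: the regular-round pool 9/37 = 24.3%, the early-round pool 306/968 = 31.6% → the early-round pool
Overall: the regular-round pool 589/1118 = 52.7%, the early-round pool 468/1225 = 38.2% → the regular-round pool
The early-round pool wins each department group but the regular-round pool wins overall — the comparison reverses. The early-round pool's applicants skew toward Arts, which has a lower base rate.

No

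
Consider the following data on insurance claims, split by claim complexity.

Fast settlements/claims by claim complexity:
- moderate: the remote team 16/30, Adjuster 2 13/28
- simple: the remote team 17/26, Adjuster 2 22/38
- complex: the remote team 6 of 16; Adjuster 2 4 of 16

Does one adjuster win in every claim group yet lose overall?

Moderate: the remote team 16/30 = 53.3%, Adjuster 2 13/28 = 46.4% → the remote team
Simple: the remote team 17/26 = 65.4%, Adjuster 2 22/38 = 57.9% → the remote team
Complex: the remote team 6/16 = 37.5%, Adjuster 2 4/16 = 25.0% → the remote team
Overall: the remote team 39/72 = 54.2%, Adjuster 2 39/82 = 47.6% → the remote team
The remote team wins overall and in every claim group — no reversal.

No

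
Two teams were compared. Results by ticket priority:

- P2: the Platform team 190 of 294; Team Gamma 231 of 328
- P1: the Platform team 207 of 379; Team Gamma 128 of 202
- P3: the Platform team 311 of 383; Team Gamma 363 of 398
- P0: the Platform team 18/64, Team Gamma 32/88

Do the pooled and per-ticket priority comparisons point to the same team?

P2: the Platform team 190/294 = 64.6%, Team Gamma 231/328 = 70.4% → Team Gamma
P1: the Platform team 207/379 = 54.6%, Team Gamma 128/202 = 63.4% → Team Gamma
P3: the Platform team 311/383 = 81.2%, Team Gamma 363/398 = 91.2% → Team Gamma
P0: the Platform team 18/64 = 28.1%, Team Gamma 32/88 = 36.4% → Team Gamma
Overall: the Platform team 726/1120 = 64.8%, Team Gamma 754/1016 = 74.2% → Team Gamma
Team Gamma wins overall and in every ticket group — no reversal.

Yes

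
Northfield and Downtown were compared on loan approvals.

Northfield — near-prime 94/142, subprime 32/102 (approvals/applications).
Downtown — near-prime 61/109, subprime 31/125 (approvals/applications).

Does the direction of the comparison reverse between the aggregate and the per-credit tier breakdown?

No

Near-prime: Northfield 94/142 = 66.2%, Downtown 61/109 = 56.0% → Northfield
Subprime: Northfield 32/102 = 31.4%, Downtown 31/125 = 24.8% → Northfield
Overall: Northfield 126/244 = 51.6%, Downtown 92/234 = 39.3% → Northfield
Northfield wins overall and in every credit group — no reversal.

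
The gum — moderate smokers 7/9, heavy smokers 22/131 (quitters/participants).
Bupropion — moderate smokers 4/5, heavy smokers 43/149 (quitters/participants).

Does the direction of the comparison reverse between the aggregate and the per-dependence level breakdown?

No

Moderate smokers: the gum 7/9 = 77.8%, bupropion 4/5 = 80.0% → bupropion
Heavy smokers: the gum 22/131 = 16.8%, bupropion 43/149 = 28.9% → bupropion
Overall: the gum 29/140 = 20.7%, bupropion 47/154 = 30.5% → bupropion
Bupropion wins overall and in every dependence group — no reversal.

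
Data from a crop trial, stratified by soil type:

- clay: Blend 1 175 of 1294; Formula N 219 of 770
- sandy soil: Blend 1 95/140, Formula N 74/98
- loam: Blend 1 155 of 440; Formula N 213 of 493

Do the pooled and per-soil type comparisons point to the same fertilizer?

Clay: Blend 1 175/1294 = 13.5%, Formula N 219/770 = 28.4% → Formula N
Sandy soil: Blend 1 95/140 = 67.9%, Formula N 74/98 = 75.5% → Formula N
Loam: Blend 1 155/440 = 35.2%, Formula N 213/493 = 43.2% → Formula N
Overall: Blend 1 425/1874 = 22.7%, Formula N 506/1361 = 37.2% → Formula N
Formula N wins overall and in every soil group — no reversal.

Yes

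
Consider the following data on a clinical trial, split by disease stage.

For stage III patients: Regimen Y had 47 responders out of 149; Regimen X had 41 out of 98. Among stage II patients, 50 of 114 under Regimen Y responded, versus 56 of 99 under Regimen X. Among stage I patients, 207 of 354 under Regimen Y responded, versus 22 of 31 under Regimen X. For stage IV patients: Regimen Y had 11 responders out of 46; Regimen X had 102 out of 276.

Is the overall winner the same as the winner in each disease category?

Stage III: Regimen Y 47/149 = 31.5%, Regimen X 41/98 = 41.8% → Regimen X
Stage II: Regimen Y 50/114 = 43.9%, Regimen X 56/99 = 56.6% → Regimen X
Stage I: Regimen Y 207/354 = 58.5%, Regimen X 22/31 = 71.0% → Regimen X
Stage IV: Regimen Y 11/46 = 23.9%, Regimen X 102/276 = 37.0% → Regimen X
Overall: Regimen Y 315/663 = 47.5%, Regimen X 221/504 = 43.8% → Regimen Y
Regimen X wins each disease group but Regimen Y wins overall — the comparison reverses. Regimen X's patients skew toward stage IV, which has a lower base rate.

No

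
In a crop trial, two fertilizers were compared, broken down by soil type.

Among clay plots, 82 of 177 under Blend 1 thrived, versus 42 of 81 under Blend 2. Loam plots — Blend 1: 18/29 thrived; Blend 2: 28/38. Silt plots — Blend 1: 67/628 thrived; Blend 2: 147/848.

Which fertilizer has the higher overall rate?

Clay: Blend 1 82/177 = 46.3%, Blend 2 42/81 = 51.9% → Blend 2
Loam: Blend 1 18/29 = 62.1%, Blend 2 28/38 = 73.7% → Blend 2
Silt: Blend 1 67/628 = 10.7%, Blend 2 147/848 = 17.3% → Blend 2
Overall: Blend 1 167/834 = 20.0%, Blend 2 217/967 = 22.4% → Blend 2

Blend 2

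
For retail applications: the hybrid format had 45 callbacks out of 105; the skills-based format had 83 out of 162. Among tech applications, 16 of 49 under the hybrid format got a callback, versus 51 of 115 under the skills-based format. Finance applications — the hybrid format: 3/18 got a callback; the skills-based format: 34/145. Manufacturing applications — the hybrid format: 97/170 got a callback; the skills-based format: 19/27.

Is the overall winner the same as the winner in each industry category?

Retail: the hybrid format 45/105 = 42.9%, the skills-based format 83/162 = 51.2% → the skills-based format
Tech: the hybrid format 16/49 = 32.7%, the skills-based format 51/115 = 44.3% → the skills-based format
Finance: the hybrid format 3/18 = 16.7%, the skills-based format 34/145 = 23.4% → the skills-based format
Manufacturing: the hybrid format 97/170 = 57.1%, the skills-based format 19/27 = 70.4% → the skills-based format
Overall: the hybrid format 161/342 = 47.1%, the skills-based format 187/449 = 41.6% → the hybrid format
The skills-based format wins each industry group but the hybrid format wins overall — the comparison reverses. The skills-based format's applications skew toward finance, which has a lower base rate.

No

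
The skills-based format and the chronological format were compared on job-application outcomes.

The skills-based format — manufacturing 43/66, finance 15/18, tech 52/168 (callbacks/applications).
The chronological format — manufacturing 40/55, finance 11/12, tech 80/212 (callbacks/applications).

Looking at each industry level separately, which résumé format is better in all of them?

the chronological format

Manufacturing: the skills-based format 43/66 = 65.2%, the chronological format 40/55 = 72.7% → the chronological format
Finance: the skills-based format 15/18 = 83.3%, the chronological format 11/12 = 91.7% → the chronological format
Tech: the skills-based format 52/168 = 31.0%, the chronological format 80/212 = 37.7% → the chronological format
The chronological format has the higher rate in all 3 groups.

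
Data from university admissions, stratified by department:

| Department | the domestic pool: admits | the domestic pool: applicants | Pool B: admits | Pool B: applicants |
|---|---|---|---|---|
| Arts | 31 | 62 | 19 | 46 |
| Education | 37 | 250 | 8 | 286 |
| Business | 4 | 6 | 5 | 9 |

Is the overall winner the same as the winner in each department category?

Yes

Arts: the domestic pool 31/62 = 50.0%, Pool B 19/46 = 41.3% → the domestic pool
Education: the domestic pool 37/250 = 14.8%, Pool B 8/286 = 2.8% → the domestic pool
Business: the domestic pool 4/6 = 66.7%, Pool B 5/9 = 55.6% → the domestic pool
Overall: the domestic pool 72/318 = 22.6%, Pool B 32/341 = 9.4% → the domestic pool
The domestic pool wins overall and in every department group — no reversal.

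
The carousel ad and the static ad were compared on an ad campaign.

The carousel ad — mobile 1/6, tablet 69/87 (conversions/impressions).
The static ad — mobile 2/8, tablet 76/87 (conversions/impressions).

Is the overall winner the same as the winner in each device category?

Yes

Mobile: the carousel ad 1/6 = 16.7%, the static ad 2/8 = 25.0% → the static ad
Tablet: the carousel ad 69/87 = 79.3%, the static ad 76/87 = 87.4% → the static ad
Overall: the carousel ad 70/93 = 75.3%, the static ad 78/95 = 82.1% → the static ad
The static ad wins overall and in every device group — no reversal.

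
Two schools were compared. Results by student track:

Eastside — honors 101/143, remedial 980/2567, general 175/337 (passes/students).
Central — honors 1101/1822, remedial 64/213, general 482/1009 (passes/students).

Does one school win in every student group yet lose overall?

Honors: Eastside 101/143 = 70.6%, Central 1101/1822 = 60.4% → Eastside
Remedial: Eastside 980/2567 = 38.2%, Central 64/213 = 30.0% → Eastside
General: Eastside 175/337 = 51.9%, Central 482/1009 = 47.8% → Eastside
Overall: Eastside 1256/3047 = 41.2%, Central 1647/3044 = 54.1% → Central
Eastside wins each student group but Central wins overall — the comparison reverses. Eastside's students skew toward remedial, which has a lower base rate.

Yes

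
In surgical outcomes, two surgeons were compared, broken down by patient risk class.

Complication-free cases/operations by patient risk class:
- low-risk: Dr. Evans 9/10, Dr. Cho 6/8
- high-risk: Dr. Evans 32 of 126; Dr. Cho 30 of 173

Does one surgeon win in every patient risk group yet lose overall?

No

Low-risk: Dr. Evans 9/10 = 90.0%, Dr. Cho 6/8 = 75.0% → Dr. Evans
High-risk: Dr. Evans 32/126 = 25.4%, Dr. Cho 30/173 = 17.3% → Dr. Evans
Overall: Dr. Evans 41/136 = 30.1%, Dr. Cho 36/181 = 19.9% → Dr. Evans
Dr. Evans wins overall and in every patient risk group — no reversal.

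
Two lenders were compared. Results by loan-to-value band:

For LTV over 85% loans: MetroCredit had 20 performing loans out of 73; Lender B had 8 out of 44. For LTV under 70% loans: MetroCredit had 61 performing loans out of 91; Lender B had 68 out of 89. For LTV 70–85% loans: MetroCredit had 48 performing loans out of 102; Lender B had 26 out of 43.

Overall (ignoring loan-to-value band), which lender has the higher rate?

LTV over 85%: MetroCredit 20/73 = 27.4%, Lender B 8/44 = 18.2% → MetroCredit
LTV under 70%: MetroCredit 61/91 = 67.0%, Lender B 68/89 = 76.4% → Lender B
LTV 70–85%: MetroCredit 48/102 = 47.1%, Lender B 26/43 = 60.5% → Lender B
Overall: MetroCredit 129/266 = 48.5%, Lender B 102/176 = 58.0% → Lender B
(Neither sweeps every loan-to-value group, but Lender B has the higher pooled rate.)

Lender B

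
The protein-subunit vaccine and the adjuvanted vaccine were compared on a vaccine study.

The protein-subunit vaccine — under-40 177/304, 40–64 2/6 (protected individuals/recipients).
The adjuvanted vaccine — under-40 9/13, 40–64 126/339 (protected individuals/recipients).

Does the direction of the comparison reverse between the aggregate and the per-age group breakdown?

Yes

Under-40: the protein-subunit vaccine 177/304 = 58.2%, the adjuvanted vaccine 9/13 = 69.2% → the adjuvanted vaccine
40–64: the protein-subunit vaccine 2/6 = 33.3%, the adjuvanted vaccine 126/339 = 37.2% → the adjuvanted vaccine
Overall: the protein-subunit vaccine 179/310 = 57.7%, the adjuvanted vaccine 135/352 = 38.4% → the protein-subunit vaccine
The adjuvanted vaccine wins each age group but the protein-subunit vaccine wins overall — the comparison reverses. The adjuvanted vaccine's recipients skew toward 40–64, which has a lower base rate.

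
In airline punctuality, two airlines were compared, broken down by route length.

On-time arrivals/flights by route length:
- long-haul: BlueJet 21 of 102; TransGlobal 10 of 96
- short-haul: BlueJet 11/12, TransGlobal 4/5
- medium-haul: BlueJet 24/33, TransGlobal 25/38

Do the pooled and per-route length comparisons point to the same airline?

Long-haul: BlueJet 21/102 = 20.6%, TransGlobal 10/96 = 10.4% → BlueJet
Short-haul: BlueJet 11/12 = 91.7%, TransGlobal 4/5 = 80.0% → BlueJet
Medium-haul: BlueJet 24/33 = 72.7%, TransGlobal 25/38 = 65.8% → BlueJet
Overall: BlueJet 56/147 = 38.1%, TransGlobal 39/139 = 28.1% → BlueJet
BlueJet wins overall and in every route group — no reversal.

Yes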